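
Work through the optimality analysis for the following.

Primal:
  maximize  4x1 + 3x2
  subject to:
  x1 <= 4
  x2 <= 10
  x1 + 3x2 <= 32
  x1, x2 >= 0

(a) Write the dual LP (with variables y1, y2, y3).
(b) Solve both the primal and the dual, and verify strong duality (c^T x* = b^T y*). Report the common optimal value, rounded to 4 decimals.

The standard primal-dual pair for 'max c^T x s.t. A x <= b, x >= 0' is:
  Dual:  min b^T y  s.t.  A^T y >= c,  y >= 0.

So the dual LP is:
  minimize  4y1 + 10y2 + 32y3
  subject to:
    y1 + y3 >= 4
    y2 + 3y3 >= 3
    y1, y2, y3 >= 0

Solving the primal: x* = (4, 9.3333).
  primal value c^T x* = 44.
Solving the dual: y* = (3, 0, 1).
  dual value b^T y* = 44.
Strong duality: c^T x* = b^T y*. Confirmed.

44


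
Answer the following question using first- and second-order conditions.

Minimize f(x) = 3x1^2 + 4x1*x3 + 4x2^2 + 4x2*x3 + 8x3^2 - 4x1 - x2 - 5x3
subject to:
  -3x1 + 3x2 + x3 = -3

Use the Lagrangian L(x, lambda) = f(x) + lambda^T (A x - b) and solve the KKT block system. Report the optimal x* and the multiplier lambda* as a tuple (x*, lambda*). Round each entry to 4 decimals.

Form the Lagrangian:
  L(x, lambda) = (1/2) x^T Q x + c^T x + lambda^T (A x - b)
Stationarity (grad_x L = 0): Q x + c + A^T lambda = 0.
Primal feasibility: A x = b.

This gives the KKT block system:
  [ Q   A^T ] [ x     ]   [-c ]
  [ A    0  ] [ lambda ] = [ b ]

Solving the linear system:
  x*      = (0.8958, -0.1328, 0.0859)
  lambda* = (0.5729)
  f(x*)   = -1.0807

x* = (0.8958, -0.1328, 0.0859), lambda* = (0.5729)


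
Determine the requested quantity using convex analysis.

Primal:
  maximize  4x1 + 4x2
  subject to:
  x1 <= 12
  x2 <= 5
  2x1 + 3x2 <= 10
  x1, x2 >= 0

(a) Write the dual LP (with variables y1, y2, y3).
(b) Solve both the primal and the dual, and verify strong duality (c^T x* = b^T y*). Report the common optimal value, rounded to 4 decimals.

The standard primal-dual pair for 'max c^T x s.t. A x <= b, x >= 0' is:
  Dual:  min b^T y  s.t.  A^T y >= c,  y >= 0.

So the dual LP is:
  minimize  12y1 + 5y2 + 10y3
  subject to:
    y1 + 2y3 >= 4
    y2 + 3y3 >= 4
    y1, y2, y3 >= 0

Solving the primal: x* = (5, 0).
  primal value c^T x* = 20.
Solving the dual: y* = (0, 0, 2).
  dual value b^T y* = 20.
Strong duality: c^T x* = b^T y*. Confirmed.

20


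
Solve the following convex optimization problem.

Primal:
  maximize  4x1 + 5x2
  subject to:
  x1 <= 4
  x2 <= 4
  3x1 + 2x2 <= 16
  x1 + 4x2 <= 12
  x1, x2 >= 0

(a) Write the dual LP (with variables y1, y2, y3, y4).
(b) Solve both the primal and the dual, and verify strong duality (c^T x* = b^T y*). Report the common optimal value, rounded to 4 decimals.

The standard primal-dual pair for 'max c^T x s.t. A x <= b, x >= 0' is:
  Dual:  min b^T y  s.t.  A^T y >= c,  y >= 0.

So the dual LP is:
  minimize  4y1 + 4y2 + 16y3 + 12y4
  subject to:
    y1 + 3y3 + y4 >= 4
    y2 + 2y3 + 4y4 >= 5
    y1, y2, y3, y4 >= 0

Solving the primal: x* = (4, 2).
  primal value c^T x* = 26.
Solving the dual: y* = (2.75, 0, 0, 1.25).
  dual value b^T y* = 26.
Strong duality: c^T x* = b^T y*. Confirmed.

26


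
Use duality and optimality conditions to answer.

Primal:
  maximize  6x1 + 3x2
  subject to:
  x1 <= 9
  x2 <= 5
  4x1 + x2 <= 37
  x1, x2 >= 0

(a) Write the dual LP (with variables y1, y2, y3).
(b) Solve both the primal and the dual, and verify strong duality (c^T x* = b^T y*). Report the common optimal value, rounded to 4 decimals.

The standard primal-dual pair for 'max c^T x s.t. A x <= b, x >= 0' is:
  Dual:  min b^T y  s.t.  A^T y >= c,  y >= 0.

So the dual LP is:
  minimize  9y1 + 5y2 + 37y3
  subject to:
    y1 + 4y3 >= 6
    y2 + y3 >= 3
    y1, y2, y3 >= 0

Solving the primal: x* = (8, 5).
  primal value c^T x* = 63.
Solving the dual: y* = (0, 1.5, 1.5).
  dual value b^T y* = 63.
Strong duality: c^T x* = b^T y*. Confirmed.

63


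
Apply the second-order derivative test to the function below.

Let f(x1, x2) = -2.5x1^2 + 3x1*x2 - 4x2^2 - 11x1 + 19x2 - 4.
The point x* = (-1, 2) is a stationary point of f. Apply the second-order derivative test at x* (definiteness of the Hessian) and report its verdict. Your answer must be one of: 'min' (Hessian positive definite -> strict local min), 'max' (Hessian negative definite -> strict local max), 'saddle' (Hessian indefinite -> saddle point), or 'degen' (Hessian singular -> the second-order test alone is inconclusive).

Compute the Hessian H = grad^2 f:
  H = [[-5, 3], [3, -8]]
Verify stationarity: grad f(x*) = H x* + g = (0, 0).
Eigenvalues of H: -9.8541, -3.1459.
Both eigenvalues < 0, so H is negative definite -> x* is a strict local max.

max


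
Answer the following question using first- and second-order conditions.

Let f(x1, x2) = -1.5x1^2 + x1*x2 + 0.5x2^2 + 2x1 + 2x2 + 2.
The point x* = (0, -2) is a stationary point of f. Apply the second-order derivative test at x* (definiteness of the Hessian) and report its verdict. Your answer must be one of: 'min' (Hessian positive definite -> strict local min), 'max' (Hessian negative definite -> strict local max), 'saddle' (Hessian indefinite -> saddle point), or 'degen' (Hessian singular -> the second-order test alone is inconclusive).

Compute the Hessian H = grad^2 f:
  H = [[-3, 1], [1, 1]]
Verify stationarity: grad f(x*) = H x* + g = (0, 0).
Eigenvalues of H: -3.2361, 1.2361.
Eigenvalues have mixed signs, so H is indefinite -> x* is a saddle point.

saddle


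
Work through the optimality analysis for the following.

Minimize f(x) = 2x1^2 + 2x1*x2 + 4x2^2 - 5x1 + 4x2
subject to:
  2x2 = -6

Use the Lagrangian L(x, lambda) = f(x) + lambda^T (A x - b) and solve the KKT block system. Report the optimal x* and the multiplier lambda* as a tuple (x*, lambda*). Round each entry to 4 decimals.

Form the Lagrangian:
  L(x, lambda) = (1/2) x^T Q x + c^T x + lambda^T (A x - b)
Stationarity (grad_x L = 0): Q x + c + A^T lambda = 0.
Primal feasibility: A x = b.

This gives the KKT block system:
  [ Q   A^T ] [ x     ]   [-c ]
  [ A    0  ] [ lambda ] = [ b ]

Solving the linear system:
  x*      = (2.75, -3)
  lambda* = (7.25)
  f(x*)   = 8.875

x* = (2.75, -3), lambda* = (7.25)


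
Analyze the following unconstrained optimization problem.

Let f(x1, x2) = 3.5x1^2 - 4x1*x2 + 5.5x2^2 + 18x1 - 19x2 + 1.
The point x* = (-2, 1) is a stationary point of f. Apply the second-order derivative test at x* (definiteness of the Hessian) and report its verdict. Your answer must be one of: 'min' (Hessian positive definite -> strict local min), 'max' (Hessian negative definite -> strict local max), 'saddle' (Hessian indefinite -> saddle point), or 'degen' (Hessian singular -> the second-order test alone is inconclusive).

Compute the Hessian H = grad^2 f:
  H = [[7, -4], [-4, 11]]
Verify stationarity: grad f(x*) = H x* + g = (0, 0).
Eigenvalues of H: 4.5279, 13.4721.
Both eigenvalues > 0, so H is positive definite -> x* is a strict local min.

min


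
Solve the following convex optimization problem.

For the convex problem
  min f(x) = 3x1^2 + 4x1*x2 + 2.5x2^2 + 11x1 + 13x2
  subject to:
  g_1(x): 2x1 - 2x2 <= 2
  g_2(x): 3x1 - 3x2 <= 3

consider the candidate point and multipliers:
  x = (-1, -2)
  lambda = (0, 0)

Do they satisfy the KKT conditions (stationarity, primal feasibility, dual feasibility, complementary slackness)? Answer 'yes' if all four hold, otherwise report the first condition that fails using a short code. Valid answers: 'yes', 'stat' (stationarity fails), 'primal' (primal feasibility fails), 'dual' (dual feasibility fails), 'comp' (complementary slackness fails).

Gradient of f: grad f(x) = Q x + c = (-3, -1)
Constraint values g_i(x) = a_i^T x - b_i:
  g_1((-1, -2)) = 0
  g_2((-1, -2)) = 0
Stationarity residual: grad f(x) + sum_i lambda_i a_i = (-3, -1)
  -> stationarity FAILS
Primal feasibility (all g_i <= 0): OK
Dual feasibility (all lambda_i >= 0): OK
Complementary slackness (lambda_i * g_i(x) = 0 for all i): OK

Verdict: the first failing condition is stationarity -> stat.

stat


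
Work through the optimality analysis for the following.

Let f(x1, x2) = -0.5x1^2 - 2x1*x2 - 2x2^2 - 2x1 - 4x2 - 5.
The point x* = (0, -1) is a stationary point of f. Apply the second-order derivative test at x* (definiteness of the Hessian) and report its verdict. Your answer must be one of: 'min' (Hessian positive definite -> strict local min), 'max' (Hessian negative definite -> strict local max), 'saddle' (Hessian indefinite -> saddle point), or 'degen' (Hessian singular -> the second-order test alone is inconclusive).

Compute the Hessian H = grad^2 f:
  H = [[-1, -2], [-2, -4]]
Verify stationarity: grad f(x*) = H x* + g = (0, 0).
Eigenvalues of H: -5, 0.
H has a zero eigenvalue (singular; negative semidefinite but not definite), so H is neither positive definite, negative definite, nor indefinite. The second-order test alone is inconclusive -> degen.
(Indeed, f is constant along the null direction of H through x*, so x* is not a strict local extremum.)

degen


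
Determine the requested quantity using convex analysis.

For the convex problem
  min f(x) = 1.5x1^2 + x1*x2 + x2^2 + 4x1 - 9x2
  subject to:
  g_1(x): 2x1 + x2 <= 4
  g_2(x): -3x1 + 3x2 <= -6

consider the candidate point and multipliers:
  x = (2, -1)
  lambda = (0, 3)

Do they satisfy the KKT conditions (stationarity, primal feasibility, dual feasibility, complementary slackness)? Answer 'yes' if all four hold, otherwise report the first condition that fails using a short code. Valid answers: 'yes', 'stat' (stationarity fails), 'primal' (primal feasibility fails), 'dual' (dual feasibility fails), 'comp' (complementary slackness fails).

Gradient of f: grad f(x) = Q x + c = (9, -9)
Constraint values g_i(x) = a_i^T x - b_i:
  g_1((2, -1)) = -1
  g_2((2, -1)) = -3
Stationarity residual: grad f(x) + sum_i lambda_i a_i = (0, 0)
  -> stationarity OK
Primal feasibility (all g_i <= 0): OK
Dual feasibility (all lambda_i >= 0): OK
Complementary slackness (lambda_i * g_i(x) = 0 for all i): FAILS

Verdict: the first failing condition is complementary_slackness -> comp.

comp


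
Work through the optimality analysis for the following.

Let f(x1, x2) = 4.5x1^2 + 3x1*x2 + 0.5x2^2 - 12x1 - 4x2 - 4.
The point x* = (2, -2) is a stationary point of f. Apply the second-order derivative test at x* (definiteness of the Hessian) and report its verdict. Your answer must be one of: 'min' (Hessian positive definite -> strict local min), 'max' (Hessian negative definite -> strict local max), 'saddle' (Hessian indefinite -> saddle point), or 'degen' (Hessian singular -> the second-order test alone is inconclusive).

Compute the Hessian H = grad^2 f:
  H = [[9, 3], [3, 1]]
Verify stationarity: grad f(x*) = H x* + g = (0, 0).
Eigenvalues of H: 0, 10.
H has a zero eigenvalue (singular; positive semidefinite but not definite), so H is neither positive definite, negative definite, nor indefinite. The second-order test alone is inconclusive -> degen.
(Indeed, f is constant along the null direction of H through x*, so x* is not a strict local extremum.)

degen


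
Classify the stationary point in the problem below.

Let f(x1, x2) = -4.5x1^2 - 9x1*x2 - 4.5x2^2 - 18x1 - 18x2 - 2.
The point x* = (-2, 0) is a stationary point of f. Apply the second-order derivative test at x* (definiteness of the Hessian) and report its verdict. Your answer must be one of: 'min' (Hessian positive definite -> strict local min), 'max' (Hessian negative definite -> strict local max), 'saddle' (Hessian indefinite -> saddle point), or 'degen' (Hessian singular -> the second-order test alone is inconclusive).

Compute the Hessian H = grad^2 f:
  H = [[-9, -9], [-9, -9]]
Verify stationarity: grad f(x*) = H x* + g = (0, 0).
Eigenvalues of H: -18, 0.
H has a zero eigenvalue (singular; negative semidefinite but not definite), so H is neither positive definite, negative definite, nor indefinite. The second-order test alone is inconclusive -> degen.
(Indeed, f is constant along the null direction of H through x*, so x* is not a strict local extremum.)

degen


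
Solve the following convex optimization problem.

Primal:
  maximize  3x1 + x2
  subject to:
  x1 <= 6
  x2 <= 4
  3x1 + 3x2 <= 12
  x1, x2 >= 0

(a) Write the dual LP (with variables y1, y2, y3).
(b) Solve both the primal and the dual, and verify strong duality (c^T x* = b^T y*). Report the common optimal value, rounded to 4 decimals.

The standard primal-dual pair for 'max c^T x s.t. A x <= b, x >= 0' is:
  Dual:  min b^T y  s.t.  A^T y >= c,  y >= 0.

So the dual LP is:
  minimize  6y1 + 4y2 + 12y3
  subject to:
    y1 + 3y3 >= 3
    y2 + 3y3 >= 1
    y1, y2, y3 >= 0

Solving the primal: x* = (4, 0).
  primal value c^T x* = 12.
Solving the dual: y* = (0, 0, 1).
  dual value b^T y* = 12.
Strong duality: c^T x* = b^T y*. Confirmed.

12


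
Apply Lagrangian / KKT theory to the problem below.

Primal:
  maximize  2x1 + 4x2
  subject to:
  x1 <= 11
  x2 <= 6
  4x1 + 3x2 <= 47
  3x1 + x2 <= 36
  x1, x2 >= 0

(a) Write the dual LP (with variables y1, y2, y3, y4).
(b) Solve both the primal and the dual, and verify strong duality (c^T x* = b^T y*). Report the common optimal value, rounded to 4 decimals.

The standard primal-dual pair for 'max c^T x s.t. A x <= b, x >= 0' is:
  Dual:  min b^T y  s.t.  A^T y >= c,  y >= 0.

So the dual LP is:
  minimize  11y1 + 6y2 + 47y3 + 36y4
  subject to:
    y1 + 4y3 + 3y4 >= 2
    y2 + 3y3 + y4 >= 4
    y1, y2, y3, y4 >= 0

Solving the primal: x* = (7.25, 6).
  primal value c^T x* = 38.5.
Solving the dual: y* = (0, 2.5, 0.5, 0).
  dual value b^T y* = 38.5.
Strong duality: c^T x* = b^T y*. Confirmed.

38.5


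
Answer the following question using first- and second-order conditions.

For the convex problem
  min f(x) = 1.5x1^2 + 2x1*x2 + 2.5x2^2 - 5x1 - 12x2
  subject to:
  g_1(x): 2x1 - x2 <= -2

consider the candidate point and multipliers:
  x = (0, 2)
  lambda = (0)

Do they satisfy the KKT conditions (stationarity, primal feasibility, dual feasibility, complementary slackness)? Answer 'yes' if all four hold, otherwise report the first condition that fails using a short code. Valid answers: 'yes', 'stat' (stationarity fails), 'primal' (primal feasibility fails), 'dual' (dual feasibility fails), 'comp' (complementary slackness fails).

Gradient of f: grad f(x) = Q x + c = (-1, -2)
Constraint values g_i(x) = a_i^T x - b_i:
  g_1((0, 2)) = 0
Stationarity residual: grad f(x) + sum_i lambda_i a_i = (-1, -2)
  -> stationarity FAILS
Primal feasibility (all g_i <= 0): OK
Dual feasibility (all lambda_i >= 0): OK
Complementary slackness (lambda_i * g_i(x) = 0 for all i): OK

Verdict: the first failing condition is stationarity -> stat.

stat


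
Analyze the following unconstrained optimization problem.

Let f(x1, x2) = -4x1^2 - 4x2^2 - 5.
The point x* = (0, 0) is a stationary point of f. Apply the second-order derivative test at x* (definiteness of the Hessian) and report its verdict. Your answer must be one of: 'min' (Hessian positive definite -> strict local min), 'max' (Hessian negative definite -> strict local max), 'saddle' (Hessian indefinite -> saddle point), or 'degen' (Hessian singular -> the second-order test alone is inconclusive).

Compute the Hessian H = grad^2 f:
  H = [[-8, 0], [0, -8]]
Verify stationarity: grad f(x*) = H x* + g = (0, 0).
Eigenvalues of H: -8, -8.
Both eigenvalues < 0, so H is negative definite -> x* is a strict local max.

max


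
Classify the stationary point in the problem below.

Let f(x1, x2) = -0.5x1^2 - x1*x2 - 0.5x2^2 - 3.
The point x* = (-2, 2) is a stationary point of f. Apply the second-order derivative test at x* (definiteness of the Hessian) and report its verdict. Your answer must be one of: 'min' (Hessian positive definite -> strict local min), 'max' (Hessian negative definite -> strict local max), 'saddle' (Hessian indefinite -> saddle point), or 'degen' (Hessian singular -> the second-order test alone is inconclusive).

Compute the Hessian H = grad^2 f:
  H = [[-1, -1], [-1, -1]]
Verify stationarity: grad f(x*) = H x* + g = (0, 0).
Eigenvalues of H: -2, 0.
H has a zero eigenvalue (singular; negative semidefinite but not definite), so H is neither positive definite, negative definite, nor indefinite. The second-order test alone is inconclusive -> degen.
(Indeed, f is constant along the null direction of H through x*, so x* is not a strict local extremum.)

degen


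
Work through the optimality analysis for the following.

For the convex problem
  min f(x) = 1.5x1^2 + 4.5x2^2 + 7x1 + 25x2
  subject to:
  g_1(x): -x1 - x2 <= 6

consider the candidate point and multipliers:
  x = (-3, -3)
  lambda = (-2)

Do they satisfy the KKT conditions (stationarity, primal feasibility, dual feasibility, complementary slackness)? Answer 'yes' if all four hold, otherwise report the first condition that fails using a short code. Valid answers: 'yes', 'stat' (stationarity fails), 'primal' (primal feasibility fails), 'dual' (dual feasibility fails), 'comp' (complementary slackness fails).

Gradient of f: grad f(x) = Q x + c = (-2, -2)
Constraint values g_i(x) = a_i^T x - b_i:
  g_1((-3, -3)) = 0
Stationarity residual: grad f(x) + sum_i lambda_i a_i = (0, 0)
  -> stationarity OK
Primal feasibility (all g_i <= 0): OK
Dual feasibility (all lambda_i >= 0): FAILS
Complementary slackness (lambda_i * g_i(x) = 0 for all i): OK

Verdict: the first failing condition is dual_feasibility -> dual.

dual


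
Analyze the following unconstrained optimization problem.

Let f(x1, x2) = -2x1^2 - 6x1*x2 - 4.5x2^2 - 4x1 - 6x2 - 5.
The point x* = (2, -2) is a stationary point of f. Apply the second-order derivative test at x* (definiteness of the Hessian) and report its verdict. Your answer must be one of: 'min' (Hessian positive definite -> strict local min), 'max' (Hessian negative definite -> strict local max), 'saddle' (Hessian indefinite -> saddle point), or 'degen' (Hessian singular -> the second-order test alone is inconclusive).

Compute the Hessian H = grad^2 f:
  H = [[-4, -6], [-6, -9]]
Verify stationarity: grad f(x*) = H x* + g = (0, 0).
Eigenvalues of H: -13, 0.
H has a zero eigenvalue (singular; negative semidefinite but not definite), so H is neither positive definite, negative definite, nor indefinite. The second-order test alone is inconclusive -> degen.
(Indeed, f is constant along the null direction of H through x*, so x* is not a strict local extremum.)

degen


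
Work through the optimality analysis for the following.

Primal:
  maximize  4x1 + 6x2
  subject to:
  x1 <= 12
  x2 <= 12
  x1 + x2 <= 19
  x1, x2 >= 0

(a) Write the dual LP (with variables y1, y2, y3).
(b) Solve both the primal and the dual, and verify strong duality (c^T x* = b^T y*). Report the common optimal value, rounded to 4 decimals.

The standard primal-dual pair for 'max c^T x s.t. A x <= b, x >= 0' is:
  Dual:  min b^T y  s.t.  A^T y >= c,  y >= 0.

So the dual LP is:
  minimize  12y1 + 12y2 + 19y3
  subject to:
    y1 + y3 >= 4
    y2 + y3 >= 6
    y1, y2, y3 >= 0

Solving the primal: x* = (7, 12).
  primal value c^T x* = 100.
Solving the dual: y* = (0, 2, 4).
  dual value b^T y* = 100.
Strong duality: c^T x* = b^T y*. Confirmed.

100


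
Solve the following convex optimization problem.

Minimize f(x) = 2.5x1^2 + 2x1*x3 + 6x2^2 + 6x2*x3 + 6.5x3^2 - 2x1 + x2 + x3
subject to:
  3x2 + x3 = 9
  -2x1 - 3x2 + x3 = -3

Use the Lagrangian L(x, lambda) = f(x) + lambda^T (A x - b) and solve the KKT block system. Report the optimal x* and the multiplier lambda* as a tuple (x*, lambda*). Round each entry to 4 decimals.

Form the Lagrangian:
  L(x, lambda) = (1/2) x^T Q x + c^T x + lambda^T (A x - b)
Stationarity (grad_x L = 0): Q x + c + A^T lambda = 0.
Primal feasibility: A x = b.

This gives the KKT block system:
  [ Q   A^T ] [ x     ]   [-c ]
  [ A    0  ] [ lambda ] = [ b ]

Solving the linear system:
  x*      = (-2.1552, 2.7184, 0.8448)
  lambda* = (-18.4397, -5.5431)
  f(x*)   = 78.6006

x* = (-2.1552, 2.7184, 0.8448), lambda* = (-18.4397, -5.5431)


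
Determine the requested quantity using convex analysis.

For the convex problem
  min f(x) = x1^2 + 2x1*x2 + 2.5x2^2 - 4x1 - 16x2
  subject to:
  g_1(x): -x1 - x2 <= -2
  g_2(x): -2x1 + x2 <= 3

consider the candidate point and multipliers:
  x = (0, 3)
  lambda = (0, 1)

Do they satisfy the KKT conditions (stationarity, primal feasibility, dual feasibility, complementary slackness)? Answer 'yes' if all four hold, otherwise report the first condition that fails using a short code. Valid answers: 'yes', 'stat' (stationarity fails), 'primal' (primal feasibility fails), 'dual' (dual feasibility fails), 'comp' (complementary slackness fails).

Gradient of f: grad f(x) = Q x + c = (2, -1)
Constraint values g_i(x) = a_i^T x - b_i:
  g_1((0, 3)) = -1
  g_2((0, 3)) = 0
Stationarity residual: grad f(x) + sum_i lambda_i a_i = (0, 0)
  -> stationarity OK
Primal feasibility (all g_i <= 0): OK
Dual feasibility (all lambda_i >= 0): OK
Complementary slackness (lambda_i * g_i(x) = 0 for all i): OK

Verdict: yes, KKT holds.

yes


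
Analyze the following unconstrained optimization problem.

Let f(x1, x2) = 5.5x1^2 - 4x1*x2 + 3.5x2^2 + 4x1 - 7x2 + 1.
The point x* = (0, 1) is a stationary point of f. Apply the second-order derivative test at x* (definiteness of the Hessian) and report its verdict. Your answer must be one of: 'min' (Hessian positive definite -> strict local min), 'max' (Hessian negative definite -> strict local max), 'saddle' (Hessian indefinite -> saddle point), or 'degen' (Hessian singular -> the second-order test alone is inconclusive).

Compute the Hessian H = grad^2 f:
  H = [[11, -4], [-4, 7]]
Verify stationarity: grad f(x*) = H x* + g = (0, 0).
Eigenvalues of H: 4.5279, 13.4721.
Both eigenvalues > 0, so H is positive definite -> x* is a strict local min.

min


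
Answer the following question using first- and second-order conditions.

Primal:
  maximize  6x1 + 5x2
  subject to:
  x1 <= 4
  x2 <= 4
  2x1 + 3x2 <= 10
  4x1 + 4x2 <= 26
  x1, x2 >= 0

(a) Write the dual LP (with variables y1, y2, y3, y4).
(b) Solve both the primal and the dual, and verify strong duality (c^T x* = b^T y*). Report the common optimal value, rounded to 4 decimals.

The standard primal-dual pair for 'max c^T x s.t. A x <= b, x >= 0' is:
  Dual:  min b^T y  s.t.  A^T y >= c,  y >= 0.

So the dual LP is:
  minimize  4y1 + 4y2 + 10y3 + 26y4
  subject to:
    y1 + 2y3 + 4y4 >= 6
    y2 + 3y3 + 4y4 >= 5
    y1, y2, y3, y4 >= 0

Solving the primal: x* = (4, 0.6667).
  primal value c^T x* = 27.3333.
Solving the dual: y* = (2.6667, 0, 1.6667, 0).
  dual value b^T y* = 27.3333.
Strong duality: c^T x* = b^T y*. Confirmed.

27.3333


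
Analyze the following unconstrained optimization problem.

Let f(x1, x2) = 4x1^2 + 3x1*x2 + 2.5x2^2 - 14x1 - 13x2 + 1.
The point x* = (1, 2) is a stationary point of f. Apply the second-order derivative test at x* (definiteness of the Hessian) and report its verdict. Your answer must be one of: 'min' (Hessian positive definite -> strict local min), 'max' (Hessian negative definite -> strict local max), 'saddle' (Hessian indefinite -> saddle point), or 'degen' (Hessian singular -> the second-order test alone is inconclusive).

Compute the Hessian H = grad^2 f:
  H = [[8, 3], [3, 5]]
Verify stationarity: grad f(x*) = H x* + g = (0, 0).
Eigenvalues of H: 3.1459, 9.8541.
Both eigenvalues > 0, so H is positive definite -> x* is a strict local min.

min


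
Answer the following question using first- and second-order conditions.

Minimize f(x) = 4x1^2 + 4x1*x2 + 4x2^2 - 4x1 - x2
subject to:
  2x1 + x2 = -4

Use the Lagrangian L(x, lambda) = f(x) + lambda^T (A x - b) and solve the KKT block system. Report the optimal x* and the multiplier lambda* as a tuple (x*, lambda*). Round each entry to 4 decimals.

Form the Lagrangian:
  L(x, lambda) = (1/2) x^T Q x + c^T x + lambda^T (A x - b)
Stationarity (grad_x L = 0): Q x + c + A^T lambda = 0.
Primal feasibility: A x = b.

This gives the KKT block system:
  [ Q   A^T ] [ x     ]   [-c ]
  [ A    0  ] [ lambda ] = [ b ]

Solving the linear system:
  x*      = (-1.9167, -0.1667)
  lambda* = (10)
  f(x*)   = 23.9167

x* = (-1.9167, -0.1667), lambda* = (10)


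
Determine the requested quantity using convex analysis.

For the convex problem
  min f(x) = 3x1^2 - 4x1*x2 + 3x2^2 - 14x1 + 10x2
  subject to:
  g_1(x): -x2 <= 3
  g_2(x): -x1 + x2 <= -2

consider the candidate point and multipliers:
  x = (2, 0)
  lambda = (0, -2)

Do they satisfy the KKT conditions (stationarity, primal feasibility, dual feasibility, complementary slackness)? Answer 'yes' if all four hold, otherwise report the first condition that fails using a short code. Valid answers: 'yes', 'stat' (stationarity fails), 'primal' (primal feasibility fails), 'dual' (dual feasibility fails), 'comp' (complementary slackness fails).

Gradient of f: grad f(x) = Q x + c = (-2, 2)
Constraint values g_i(x) = a_i^T x - b_i:
  g_1((2, 0)) = -3
  g_2((2, 0)) = 0
Stationarity residual: grad f(x) + sum_i lambda_i a_i = (0, 0)
  -> stationarity OK
Primal feasibility (all g_i <= 0): OK
Dual feasibility (all lambda_i >= 0): FAILS
Complementary slackness (lambda_i * g_i(x) = 0 for all i): OK

Verdict: the first failing condition is dual_feasibility -> dual.

dual


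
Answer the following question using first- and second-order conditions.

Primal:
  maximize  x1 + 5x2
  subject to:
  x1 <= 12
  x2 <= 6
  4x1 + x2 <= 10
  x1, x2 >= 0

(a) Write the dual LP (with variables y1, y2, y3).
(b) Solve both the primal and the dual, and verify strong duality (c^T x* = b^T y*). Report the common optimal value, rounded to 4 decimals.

The standard primal-dual pair for 'max c^T x s.t. A x <= b, x >= 0' is:
  Dual:  min b^T y  s.t.  A^T y >= c,  y >= 0.

So the dual LP is:
  minimize  12y1 + 6y2 + 10y3
  subject to:
    y1 + 4y3 >= 1
    y2 + y3 >= 5
    y1, y2, y3 >= 0

Solving the primal: x* = (1, 6).
  primal value c^T x* = 31.
Solving the dual: y* = (0, 4.75, 0.25).
  dual value b^T y* = 31.
Strong duality: c^T x* = b^T y*. Confirmed.

31


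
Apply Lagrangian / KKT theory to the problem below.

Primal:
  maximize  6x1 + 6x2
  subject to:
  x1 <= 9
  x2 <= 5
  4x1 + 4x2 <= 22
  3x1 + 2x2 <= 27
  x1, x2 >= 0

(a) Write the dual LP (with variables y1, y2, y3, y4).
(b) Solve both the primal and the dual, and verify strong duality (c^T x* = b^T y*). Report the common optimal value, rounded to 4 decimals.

The standard primal-dual pair for 'max c^T x s.t. A x <= b, x >= 0' is:
  Dual:  min b^T y  s.t.  A^T y >= c,  y >= 0.

So the dual LP is:
  minimize  9y1 + 5y2 + 22y3 + 27y4
  subject to:
    y1 + 4y3 + 3y4 >= 6
    y2 + 4y3 + 2y4 >= 6
    y1, y2, y3, y4 >= 0

Solving the primal: x* = (5.5, 0).
  primal value c^T x* = 33.
Solving the dual: y* = (0, 0, 1.5, 0).
  dual value b^T y* = 33.
Strong duality: c^T x* = b^T y*. Confirmed.

33


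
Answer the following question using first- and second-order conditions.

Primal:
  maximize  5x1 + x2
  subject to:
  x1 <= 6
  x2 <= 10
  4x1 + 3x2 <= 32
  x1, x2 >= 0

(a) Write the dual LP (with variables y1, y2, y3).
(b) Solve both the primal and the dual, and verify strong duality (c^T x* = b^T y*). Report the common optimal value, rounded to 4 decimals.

The standard primal-dual pair for 'max c^T x s.t. A x <= b, x >= 0' is:
  Dual:  min b^T y  s.t.  A^T y >= c,  y >= 0.

So the dual LP is:
  minimize  6y1 + 10y2 + 32y3
  subject to:
    y1 + 4y3 >= 5
    y2 + 3y3 >= 1
    y1, y2, y3 >= 0

Solving the primal: x* = (6, 2.6667).
  primal value c^T x* = 32.6667.
Solving the dual: y* = (3.6667, 0, 0.3333).
  dual value b^T y* = 32.6667.
Strong duality: c^T x* = b^T y*. Confirmed.

32.6667


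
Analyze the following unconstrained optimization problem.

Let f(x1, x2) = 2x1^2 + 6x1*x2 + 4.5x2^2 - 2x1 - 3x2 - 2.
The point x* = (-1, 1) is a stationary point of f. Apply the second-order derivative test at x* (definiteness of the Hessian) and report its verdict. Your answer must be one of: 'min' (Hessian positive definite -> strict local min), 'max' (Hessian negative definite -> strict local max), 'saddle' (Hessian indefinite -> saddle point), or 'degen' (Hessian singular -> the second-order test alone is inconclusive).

Compute the Hessian H = grad^2 f:
  H = [[4, 6], [6, 9]]
Verify stationarity: grad f(x*) = H x* + g = (0, 0).
Eigenvalues of H: 0, 13.
H has a zero eigenvalue (singular; positive semidefinite but not definite), so H is neither positive definite, negative definite, nor indefinite. The second-order test alone is inconclusive -> degen.
(Indeed, f is constant along the null direction of H through x*, so x* is not a strict local extremum.)

degen


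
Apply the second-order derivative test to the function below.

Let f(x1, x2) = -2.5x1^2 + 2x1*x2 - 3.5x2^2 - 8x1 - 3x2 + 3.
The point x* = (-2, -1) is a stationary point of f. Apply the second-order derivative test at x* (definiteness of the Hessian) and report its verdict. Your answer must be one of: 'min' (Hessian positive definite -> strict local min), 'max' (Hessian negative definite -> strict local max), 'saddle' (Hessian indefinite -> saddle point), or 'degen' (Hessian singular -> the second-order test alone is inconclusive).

Compute the Hessian H = grad^2 f:
  H = [[-5, 2], [2, -7]]
Verify stationarity: grad f(x*) = H x* + g = (0, 0).
Eigenvalues of H: -8.2361, -3.7639.
Both eigenvalues < 0, so H is negative definite -> x* is a strict local max.

max


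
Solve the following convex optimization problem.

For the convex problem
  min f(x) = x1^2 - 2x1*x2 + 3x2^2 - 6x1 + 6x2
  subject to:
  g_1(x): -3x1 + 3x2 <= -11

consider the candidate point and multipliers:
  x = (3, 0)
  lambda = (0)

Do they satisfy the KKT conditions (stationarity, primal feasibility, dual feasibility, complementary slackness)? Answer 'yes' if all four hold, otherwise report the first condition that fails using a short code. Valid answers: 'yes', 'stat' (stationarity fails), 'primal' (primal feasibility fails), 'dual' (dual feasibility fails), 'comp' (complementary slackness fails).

Gradient of f: grad f(x) = Q x + c = (0, 0)
Constraint values g_i(x) = a_i^T x - b_i:
  g_1((3, 0)) = 2
Stationarity residual: grad f(x) + sum_i lambda_i a_i = (0, 0)
  -> stationarity OK
Primal feasibility (all g_i <= 0): FAILS
Dual feasibility (all lambda_i >= 0): OK
Complementary slackness (lambda_i * g_i(x) = 0 for all i): OK

Verdict: the first failing condition is primal_feasibility -> primal.

primal


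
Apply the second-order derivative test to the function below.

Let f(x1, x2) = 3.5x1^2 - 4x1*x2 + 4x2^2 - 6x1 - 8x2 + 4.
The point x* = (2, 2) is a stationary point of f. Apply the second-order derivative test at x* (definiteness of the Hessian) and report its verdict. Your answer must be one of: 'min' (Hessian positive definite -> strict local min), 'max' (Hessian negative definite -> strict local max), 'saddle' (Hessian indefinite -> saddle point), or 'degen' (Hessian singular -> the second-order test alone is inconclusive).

Compute the Hessian H = grad^2 f:
  H = [[7, -4], [-4, 8]]
Verify stationarity: grad f(x*) = H x* + g = (0, 0).
Eigenvalues of H: 3.4689, 11.5311.
Both eigenvalues > 0, so H is positive definite -> x* is a strict local min.

min


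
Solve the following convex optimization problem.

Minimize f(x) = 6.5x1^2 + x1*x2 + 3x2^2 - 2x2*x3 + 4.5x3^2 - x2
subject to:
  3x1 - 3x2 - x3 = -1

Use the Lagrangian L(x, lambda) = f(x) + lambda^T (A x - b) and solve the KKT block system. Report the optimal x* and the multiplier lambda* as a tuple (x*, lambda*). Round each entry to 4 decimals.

Form the Lagrangian:
  L(x, lambda) = (1/2) x^T Q x + c^T x + lambda^T (A x - b)
Stationarity (grad_x L = 0): Q x + c + A^T lambda = 0.
Primal feasibility: A x = b.

This gives the KKT block system:
  [ Q   A^T ] [ x     ]   [-c ]
  [ A    0  ] [ lambda ] = [ b ]

Solving the linear system:
  x*      = (-0.0487, 0.2607, 0.0717)
  lambda* = (0.1241)
  f(x*)   = -0.0683

x* = (-0.0487, 0.2607, 0.0717), lambda* = (0.1241)


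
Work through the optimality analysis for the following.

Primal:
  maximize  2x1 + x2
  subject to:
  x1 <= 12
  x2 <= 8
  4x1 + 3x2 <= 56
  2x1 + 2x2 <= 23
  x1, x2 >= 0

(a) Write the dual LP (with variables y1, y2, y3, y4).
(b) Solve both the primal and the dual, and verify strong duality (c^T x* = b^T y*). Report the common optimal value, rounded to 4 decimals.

The standard primal-dual pair for 'max c^T x s.t. A x <= b, x >= 0' is:
  Dual:  min b^T y  s.t.  A^T y >= c,  y >= 0.

So the dual LP is:
  minimize  12y1 + 8y2 + 56y3 + 23y4
  subject to:
    y1 + 4y3 + 2y4 >= 2
    y2 + 3y3 + 2y4 >= 1
    y1, y2, y3, y4 >= 0

Solving the primal: x* = (11.5, 0).
  primal value c^T x* = 23.
Solving the dual: y* = (0, 0, 0, 1).
  dual value b^T y* = 23.
Strong duality: c^T x* = b^T y*. Confirmed.

23


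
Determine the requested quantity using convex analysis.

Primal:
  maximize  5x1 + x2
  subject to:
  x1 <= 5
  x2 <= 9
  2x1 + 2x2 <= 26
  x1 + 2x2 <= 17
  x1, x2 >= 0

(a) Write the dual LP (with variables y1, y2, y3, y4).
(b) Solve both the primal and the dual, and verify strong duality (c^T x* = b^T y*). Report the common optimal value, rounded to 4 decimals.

The standard primal-dual pair for 'max c^T x s.t. A x <= b, x >= 0' is:
  Dual:  min b^T y  s.t.  A^T y >= c,  y >= 0.

So the dual LP is:
  minimize  5y1 + 9y2 + 26y3 + 17y4
  subject to:
    y1 + 2y3 + y4 >= 5
    y2 + 2y3 + 2y4 >= 1
    y1, y2, y3, y4 >= 0

Solving the primal: x* = (5, 6).
  primal value c^T x* = 31.
Solving the dual: y* = (4.5, 0, 0, 0.5).
  dual value b^T y* = 31.
Strong duality: c^T x* = b^T y*. Confirmed.

31


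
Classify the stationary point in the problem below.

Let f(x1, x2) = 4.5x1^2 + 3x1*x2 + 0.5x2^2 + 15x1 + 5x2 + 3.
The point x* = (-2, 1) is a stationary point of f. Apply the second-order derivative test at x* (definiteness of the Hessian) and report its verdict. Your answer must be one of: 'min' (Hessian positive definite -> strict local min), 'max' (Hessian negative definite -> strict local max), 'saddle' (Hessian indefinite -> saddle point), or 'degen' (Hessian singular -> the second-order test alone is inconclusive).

Compute the Hessian H = grad^2 f:
  H = [[9, 3], [3, 1]]
Verify stationarity: grad f(x*) = H x* + g = (0, 0).
Eigenvalues of H: 0, 10.
H has a zero eigenvalue (singular; positive semidefinite but not definite), so H is neither positive definite, negative definite, nor indefinite. The second-order test alone is inconclusive -> degen.
(Indeed, f is constant along the null direction of H through x*, so x* is not a strict local extremum.)

degen


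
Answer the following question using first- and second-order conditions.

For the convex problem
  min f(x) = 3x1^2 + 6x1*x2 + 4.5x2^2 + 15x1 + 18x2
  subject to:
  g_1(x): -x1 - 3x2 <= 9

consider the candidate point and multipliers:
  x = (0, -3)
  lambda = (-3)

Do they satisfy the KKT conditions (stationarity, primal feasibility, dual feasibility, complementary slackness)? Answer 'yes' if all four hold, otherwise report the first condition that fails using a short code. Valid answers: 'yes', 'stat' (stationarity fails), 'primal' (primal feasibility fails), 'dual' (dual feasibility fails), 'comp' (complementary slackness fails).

Gradient of f: grad f(x) = Q x + c = (-3, -9)
Constraint values g_i(x) = a_i^T x - b_i:
  g_1((0, -3)) = 0
Stationarity residual: grad f(x) + sum_i lambda_i a_i = (0, 0)
  -> stationarity OK
Primal feasibility (all g_i <= 0): OK
Dual feasibility (all lambda_i >= 0): FAILS
Complementary slackness (lambda_i * g_i(x) = 0 for all i): OK

Verdict: the first failing condition is dual_feasibility -> dual.

dual


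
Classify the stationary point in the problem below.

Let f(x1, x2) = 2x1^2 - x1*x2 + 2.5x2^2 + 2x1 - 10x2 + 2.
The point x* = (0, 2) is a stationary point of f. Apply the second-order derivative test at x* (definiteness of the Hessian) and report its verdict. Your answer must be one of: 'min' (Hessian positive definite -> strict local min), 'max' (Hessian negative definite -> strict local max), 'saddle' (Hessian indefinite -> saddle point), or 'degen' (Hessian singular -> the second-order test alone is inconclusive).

Compute the Hessian H = grad^2 f:
  H = [[4, -1], [-1, 5]]
Verify stationarity: grad f(x*) = H x* + g = (0, 0).
Eigenvalues of H: 3.382, 5.618.
Both eigenvalues > 0, so H is positive definite -> x* is a strict local min.

min


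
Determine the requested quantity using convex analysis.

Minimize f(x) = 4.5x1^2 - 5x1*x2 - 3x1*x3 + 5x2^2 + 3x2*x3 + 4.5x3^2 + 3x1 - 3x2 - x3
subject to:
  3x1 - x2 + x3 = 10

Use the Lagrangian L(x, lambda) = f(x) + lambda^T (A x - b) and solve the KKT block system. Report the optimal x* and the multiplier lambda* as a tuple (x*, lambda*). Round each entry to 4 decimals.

Form the Lagrangian:
  L(x, lambda) = (1/2) x^T Q x + c^T x + lambda^T (A x - b)
Stationarity (grad_x L = 0): Q x + c + A^T lambda = 0.
Primal feasibility: A x = b.

This gives the KKT block system:
  [ Q   A^T ] [ x     ]   [-c ]
  [ A    0  ] [ lambda ] = [ b ]

Solving the linear system:
  x*      = (2.9398, 0.534, 1.7147)
  lambda* = (-7.2147)
  f(x*)   = 38.8246

x* = (2.9398, 0.534, 1.7147), lambda* = (-7.2147)


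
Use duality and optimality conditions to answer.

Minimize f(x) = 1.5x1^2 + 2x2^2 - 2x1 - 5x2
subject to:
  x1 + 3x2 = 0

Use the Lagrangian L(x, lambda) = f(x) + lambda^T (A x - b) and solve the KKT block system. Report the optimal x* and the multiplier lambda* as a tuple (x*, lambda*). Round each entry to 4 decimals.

Form the Lagrangian:
  L(x, lambda) = (1/2) x^T Q x + c^T x + lambda^T (A x - b)
Stationarity (grad_x L = 0): Q x + c + A^T lambda = 0.
Primal feasibility: A x = b.

This gives the KKT block system:
  [ Q   A^T ] [ x     ]   [-c ]
  [ A    0  ] [ lambda ] = [ b ]

Solving the linear system:
  x*      = (0.0968, -0.0323)
  lambda* = (1.7097)
  f(x*)   = -0.0161

x* = (0.0968, -0.0323), lambda* = (1.7097)


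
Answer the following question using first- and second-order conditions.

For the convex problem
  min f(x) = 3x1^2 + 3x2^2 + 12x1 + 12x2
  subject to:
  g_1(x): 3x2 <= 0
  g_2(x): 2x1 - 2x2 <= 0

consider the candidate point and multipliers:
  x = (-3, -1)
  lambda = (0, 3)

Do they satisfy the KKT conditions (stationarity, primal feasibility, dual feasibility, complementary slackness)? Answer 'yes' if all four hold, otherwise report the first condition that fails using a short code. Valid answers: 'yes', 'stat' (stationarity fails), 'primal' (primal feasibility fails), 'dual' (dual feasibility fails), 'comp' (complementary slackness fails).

Gradient of f: grad f(x) = Q x + c = (-6, 6)
Constraint values g_i(x) = a_i^T x - b_i:
  g_1((-3, -1)) = -3
  g_2((-3, -1)) = -4
Stationarity residual: grad f(x) + sum_i lambda_i a_i = (0, 0)
  -> stationarity OK
Primal feasibility (all g_i <= 0): OK
Dual feasibility (all lambda_i >= 0): OK
Complementary slackness (lambda_i * g_i(x) = 0 for all i): FAILS

Verdict: the first failing condition is complementary_slackness -> comp.

comp


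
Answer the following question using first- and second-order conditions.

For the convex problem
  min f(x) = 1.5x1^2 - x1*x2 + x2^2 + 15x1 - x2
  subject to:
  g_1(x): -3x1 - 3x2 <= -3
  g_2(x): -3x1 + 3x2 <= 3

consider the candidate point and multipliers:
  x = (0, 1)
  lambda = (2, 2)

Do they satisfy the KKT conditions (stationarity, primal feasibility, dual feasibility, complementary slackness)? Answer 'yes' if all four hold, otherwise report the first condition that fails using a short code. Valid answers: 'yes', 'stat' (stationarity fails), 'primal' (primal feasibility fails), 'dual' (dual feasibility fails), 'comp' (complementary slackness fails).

Gradient of f: grad f(x) = Q x + c = (14, 1)
Constraint values g_i(x) = a_i^T x - b_i:
  g_1((0, 1)) = 0
  g_2((0, 1)) = 0
Stationarity residual: grad f(x) + sum_i lambda_i a_i = (2, 1)
  -> stationarity FAILS
Primal feasibility (all g_i <= 0): OK
Dual feasibility (all lambda_i >= 0): OK
Complementary slackness (lambda_i * g_i(x) = 0 for all i): OK

Verdict: the first failing condition is stationarity -> stat.

stat


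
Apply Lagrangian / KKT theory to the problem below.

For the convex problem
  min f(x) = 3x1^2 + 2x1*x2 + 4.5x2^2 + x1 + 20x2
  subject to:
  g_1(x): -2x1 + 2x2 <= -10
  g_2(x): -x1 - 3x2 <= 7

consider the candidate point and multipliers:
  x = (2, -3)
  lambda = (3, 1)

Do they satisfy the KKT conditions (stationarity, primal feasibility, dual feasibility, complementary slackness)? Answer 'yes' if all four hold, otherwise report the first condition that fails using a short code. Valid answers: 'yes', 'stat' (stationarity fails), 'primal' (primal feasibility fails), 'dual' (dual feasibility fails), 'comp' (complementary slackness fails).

Gradient of f: grad f(x) = Q x + c = (7, -3)
Constraint values g_i(x) = a_i^T x - b_i:
  g_1((2, -3)) = 0
  g_2((2, -3)) = 0
Stationarity residual: grad f(x) + sum_i lambda_i a_i = (0, 0)
  -> stationarity OK
Primal feasibility (all g_i <= 0): OK
Dual feasibility (all lambda_i >= 0): OK
Complementary slackness (lambda_i * g_i(x) = 0 for all i): OK

Verdict: yes, KKT holds.

yes
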